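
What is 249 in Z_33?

18

249 = 7*33 + 18, so 249 ≡ 18 (mod 33).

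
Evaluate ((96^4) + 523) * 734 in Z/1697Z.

(96)^4 ≡ 1503 (mod 1697)
1503 + 523 = 2026 ≡ 329 (mod 1697)
329 * 734 = 241486 ≡ 512 (mod 1697)

512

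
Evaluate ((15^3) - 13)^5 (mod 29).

(15)^3 ≡ 11 (mod 29)
11 - 13 = -2 ≡ 27 (mod 29)
(27)^5 ≡ 26 (mod 29)

26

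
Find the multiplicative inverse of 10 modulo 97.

68

97 = 9×10 + 7
10 = 1×7 + 3
7 = 2×3 + 1
3 = 3×1 + 0
gcd(10, 97) = 1, so the inverse exists.
Bézout: 1 = 3×97 − 29×10.
So 10⁻¹ ≡ −29 ≡ 68 (mod 97).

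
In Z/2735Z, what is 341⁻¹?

2735 = 8×341 + 7
341 = 48×7 + 5
7 = 1×5 + 2
5 = 2×2 + 1
2 = 2×1 + 0
gcd(341, 2735) = 1, so the inverse exists.
Back-substitute for 1:
1 = 1×5 − 2×2
  = −2×7 + 3×5
  = 3×341 − 146×7
  = −146×2735 + 1171×341
So 341⁻¹ ≡ 1171 (mod 2735).

1171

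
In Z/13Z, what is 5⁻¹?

8

By the extended Euclidean algorithm:
13 = 2·5 + 3
5 = 1·3 + 2
3 = 1·2 + 1
2 = 2·1 + 0
gcd(5, 13) = 1, so the inverse exists.
Back-substitute for 1:
1 = 1·3 − 1·2
  = −1·5 + 2·3
  = 2·13 − 5·5
So 5⁻¹ ≡ −5 ≡ 8 (mod 13).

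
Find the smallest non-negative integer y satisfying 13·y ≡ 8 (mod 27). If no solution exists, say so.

gcd(13, 27) = 1, so a unique solution mod 27 exists.
13⁻¹ ≡ 25 (mod 27).
y ≡ 25·8 ≡ 11 (mod 27).

11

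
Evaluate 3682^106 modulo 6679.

Using repeated squaring:
106 in binary is 1101010, i.e. 106 = 64 + 32 + 8 + 2.
3682^1 ≡ 3682 (mod 6679)
3682^2 ≡ 3682^2 = 13557124 ≡ 5433 (mod 6679)
3682^4 ≡ 5433^2 = 29517489 ≡ 2988 (mod 6679)
3682^8 ≡ 2988^2 = 8928144 ≡ 5000 (mod 6679)
3682^16 ≡ 5000^2 = 25000000 ≡ 503 (mod 6679)
3682^32 ≡ 503^2 = 253009 ≡ 5886 (mod 6679)
3682^64 ≡ 5886^2 = 34644996 ≡ 1023 (mod 6679)
3682^106 = 3682^64 × 3682^32 × 3682^8 × 3682^2 ≡ 1023 × 5886 × 5000 × 5433 (mod 6679).
Accumulate the product:
1023 × 5886 = 6021378 ≡ 3599
3599 × 5000 = 17995000 ≡ 1774
1774 × 5433 = 9638142 ≡ 345

345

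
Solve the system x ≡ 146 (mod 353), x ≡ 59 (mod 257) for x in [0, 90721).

82042

353⁻¹ mod 257: 353*83 ≡ 1 (mod 257), so 353⁻¹ ≡ 83.
x = 146 + 353*((59 − 146)*83 mod 257) = 146 + 353*232 = 82042.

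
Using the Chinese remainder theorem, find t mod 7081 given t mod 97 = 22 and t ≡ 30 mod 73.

4775

97⁻¹ mod 73: 97·70 ≡ 1 (mod 73), so 97⁻¹ ≡ 70.
t = 22 + 97·((30 − 22)·70 mod 73) = 22 + 97·49 = 4775.
Check: 4775 mod 97 = 22, 4775 mod 73 = 30. ✓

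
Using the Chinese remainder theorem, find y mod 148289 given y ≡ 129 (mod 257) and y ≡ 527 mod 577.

257⁻¹ mod 577: 257×348 ≡ 1 (mod 577), so 257⁻¹ ≡ 348.
y = 129 + 257×((527 − 129)×348 mod 577) = 129 + 257×24 = 6297.
Check: 6297 mod 257 = 129, 6297 mod 577 = 527. ✓

6297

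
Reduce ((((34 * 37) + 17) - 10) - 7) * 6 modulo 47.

28

34 * 37 = 1258 ≡ 36 (mod 47)
36 + 17 = 53 ≡ 6 (mod 47)
6 - 10 = -4 ≡ 43 (mod 47)
43 - 7 = 36
36 * 6 = 216 ≡ 28 (mod 47)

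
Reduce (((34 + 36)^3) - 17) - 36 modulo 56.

34 + 36 = 70 ≡ 14 (mod 56)
(14)^3 ≡ 0 (mod 56)
0 - 17 = -17 ≡ 39 (mod 56)
39 - 36 = 3

3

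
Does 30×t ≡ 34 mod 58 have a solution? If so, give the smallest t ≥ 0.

5

gcd(30, 58) = 2, and 2 | 34, so solutions exist.
Divide through by 2: 15×t ≡ 17 (mod 29).
15⁻¹ ≡ 2 (mod 29).
t ≡ 2×17 ≡ 5 (mod 29).
The smallest non-negative solution is t = 5.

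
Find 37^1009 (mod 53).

11

1009 in binary is 1111110001, i.e. 1009 = 512 + 256 + 128 + 64 + 32 + 16 + 1.
37^1 ≡ 37 (mod 53)
37^2 ≡ 37^2 = 1369 ≡ 44 (mod 53)
37^4 ≡ 44^2 = 1936 ≡ 28 (mod 53)
37^8 ≡ 28^2 = 784 ≡ 42 (mod 53)
37^16 ≡ 42^2 = 1764 ≡ 15 (mod 53)
37^32 ≡ 15^2 = 225 ≡ 13 (mod 53)
37^64 ≡ 13^2 = 169 ≡ 10 (mod 53)
37^128 ≡ 10^2 = 100 ≡ 47 (mod 53)
37^256 ≡ 47^2 = 2209 ≡ 36 (mod 53)
37^512 ≡ 36^2 = 1296 ≡ 24 (mod 53)
37^1009 = 37^512 * 37^256 * 37^128 * 37^64 * 37^32 * 37^16 * 37^1 ≡ 24 * 36 * 47 * 10 * 13 * 15 * 37 (mod 53).
Accumulate the product:
24 * 36 = 864 ≡ 16
16 * 47 = 752 ≡ 10
10 * 10 = 100 ≡ 47
47 * 13 = 611 ≡ 28
28 * 15 = 420 ≡ 49
49 * 37 = 1813 ≡ 11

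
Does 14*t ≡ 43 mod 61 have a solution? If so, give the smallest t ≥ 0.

gcd(14, 61) = 1, so a unique solution mod 61 exists.
14⁻¹ ≡ 48 (mod 61).
t ≡ 48*43 ≡ 51 (mod 61).

51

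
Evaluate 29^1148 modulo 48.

By square-and-multiply:
1148 in binary is 10001111100, i.e. 1148 = 1024 + 64 + 32 + 16 + 8 + 4.
29^1 ≡ 29 (mod 48)
29^2 ≡ 29^2 = 841 ≡ 25 (mod 48)
29^4 ≡ 25^2 = 625 ≡ 1 (mod 48)
29^8 ≡ 1^2 = 1 (mod 48)
29^16 ≡ 1^2 = 1 (mod 48)
29^32 ≡ 1^2 = 1 (mod 48)
29^64 ≡ 1^2 = 1 (mod 48)
29^128 ≡ 1^2 = 1 (mod 48)
29^256 ≡ 1^2 = 1 (mod 48)
29^512 ≡ 1^2 = 1 (mod 48)
29^1024 ≡ 1^2 = 1 (mod 48)
29^1148 = 29^1024 · 29^64 · 29^32 · 29^16 · 29^8 · 29^4 ≡ 1 · 1 · 1 · 1 · 1 · 1 (mod 48).
Accumulate the product:
1 · 1 = 1
1 · 1 = 1
1 · 1 = 1
1 · 1 = 1
1 · 1 = 1

1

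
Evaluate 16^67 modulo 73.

55

By square-and-multiply:
16^1 ≡ 16 (mod 73)
16^2 ≡ 16^2 = 256 ≡ 37 (mod 73)
16^4 ≡ 37^2 = 1369 ≡ 55 (mod 73)
16^8 ≡ 55^2 = 3025 ≡ 32 (mod 73)
16^16 ≡ 32^2 = 1024 ≡ 2 (mod 73)
16^32 ≡ 2^2 = 4 (mod 73)
16^64 ≡ 4^2 = 16 (mod 73)
16^67 = 16^64 × 16^2 × 16^1 ≡ 16 × 37 × 16 (mod 73).
Accumulate the product:
16 × 37 = 592 ≡ 8
8 × 16 = 128 ≡ 55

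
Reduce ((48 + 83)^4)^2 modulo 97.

22

48 + 83 = 131 ≡ 34 (mod 97)
(34)^4 ≡ 64 (mod 97)
(64)^2 ≡ 22 (mod 97)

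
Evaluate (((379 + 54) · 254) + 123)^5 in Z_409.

354

379 + 54 = 433 ≡ 24 (mod 409)
24 · 254 = 6096 ≡ 370 (mod 409)
370 + 123 = 493 ≡ 84 (mod 409)
(84)^5 ≡ 354 (mod 409)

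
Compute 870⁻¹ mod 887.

Run the extended Euclidean algorithm:
887 = 1·870 + 17
870 = 51·17 + 3
17 = 5·3 + 2
3 = 1·2 + 1
2 = 2·1 + 0
gcd(870, 887) = 1, so the inverse exists.
Back-substitute for 1:
1 = 1·3 − 1·2
  = −1·17 + 6·3
  = 6·870 − 307·17
  = −307·887 + 313·870
So 870⁻¹ ≡ 313 (mod 887).

313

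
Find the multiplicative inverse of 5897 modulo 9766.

9766 = 1×5897 + 3869
5897 = 1×3869 + 2028
3869 = 1×2028 + 1841
2028 = 1×1841 + 187
1841 = 9×187 + 158
187 = 1×158 + 29
158 = 5×29 + 13
29 = 2×13 + 3
13 = 4×3 + 1
3 = 3×1 + 0
gcd(5897, 9766) = 1, so the inverse exists.
Bézout: 1 = 1829×9766 − 3029×5897.
So 5897⁻¹ ≡ −3029 ≡ 6737 (mod 9766).

6737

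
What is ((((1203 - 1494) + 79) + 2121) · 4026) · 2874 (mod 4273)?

3483

1203 - 1494 = -291 ≡ 3982 (mod 4273)
3982 + 79 = 4061
4061 + 2121 = 6182 ≡ 1909 (mod 4273)
1909 · 4026 = 7685634 ≡ 2780 (mod 4273)
2780 · 2874 = 7989720 ≡ 3483 (mod 4273)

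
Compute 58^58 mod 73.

Using repeated squaring:
58 in binary is 111010, i.e. 58 = 32 + 16 + 8 + 2.
58^1 ≡ 58 (mod 73)
58^2 ≡ 58^2 = 3364 ≡ 6 (mod 73)
58^4 ≡ 6^2 = 36 (mod 73)
58^8 ≡ 36^2 = 1296 ≡ 55 (mod 73)
58^16 ≡ 55^2 = 3025 ≡ 32 (mod 73)
58^32 ≡ 32^2 = 1024 ≡ 2 (mod 73)
58^58 = 58^32 * 58^16 * 58^8 * 58^2 ≡ 2 * 32 * 55 * 6 (mod 73).
Accumulate the product:
2 * 32 = 64
64 * 55 = 3520 ≡ 16
16 * 6 = 96 ≡ 23

23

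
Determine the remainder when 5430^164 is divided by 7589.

5787

By square-and-multiply:
164 in binary is 10100100, i.e. 164 = 128 + 32 + 4.
5430^1 ≡ 5430 (mod 7589)
5430^2 ≡ 5430^2 = 29484900 ≡ 1635 (mod 7589)
5430^4 ≡ 1635^2 = 2673225 ≡ 1897 (mod 7589)
5430^8 ≡ 1897^2 = 3598609 ≡ 1423 (mod 7589)
5430^16 ≡ 1423^2 = 2024929 ≡ 6255 (mod 7589)
5430^32 ≡ 6255^2 = 39125025 ≡ 3730 (mod 7589)
5430^64 ≡ 3730^2 = 13912900 ≡ 2263 (mod 7589)
5430^128 ≡ 2263^2 = 5121169 ≡ 6183 (mod 7589)
5430^164 = 5430^128 · 5430^32 · 5430^4 ≡ 6183 · 3730 · 1897 (mod 7589).
Accumulate the product:
6183 · 3730 = 23062590 ≡ 7208
7208 · 1897 = 13673576 ≡ 5787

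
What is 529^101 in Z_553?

23

Compute successive squares:
101 in binary is 1100101, i.e. 101 = 64 + 32 + 4 + 1.
529^1 ≡ 529 (mod 553)
529^2 ≡ 529^2 = 279841 ≡ 23 (mod 553)
529^4 ≡ 23^2 = 529 (mod 553)
529^8 ≡ 529^2 = 279841 ≡ 23 (mod 553)
529^16 ≡ 23^2 = 529 (mod 553)
529^32 ≡ 529^2 = 279841 ≡ 23 (mod 553)
529^64 ≡ 23^2 = 529 (mod 553)
529^101 = 529^64 · 529^32 · 529^4 · 529^1 ≡ 529 · 23 · 529 · 529 (mod 553).
Accumulate the product:
529 · 23 = 12167 ≡ 1
1 · 529 = 529
529 · 529 = 279841 ≡ 23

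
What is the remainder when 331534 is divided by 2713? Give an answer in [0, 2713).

548

331534 = 122*2713 + 548, so 331534 ≡ 548 (mod 2713).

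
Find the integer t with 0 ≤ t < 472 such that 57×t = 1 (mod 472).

Apply the Euclidean algorithm and back-substitute:
472 = 8*57 + 16
57 = 3*16 + 9
16 = 1*9 + 7
9 = 1*7 + 2
7 = 3*2 + 1
2 = 2*1 + 0
gcd(57, 472) = 1, so the inverse exists.
Back-substitute for 1:
1 = 1*7 − 3*2
  = −3*9 + 4*7
  = 4*16 − 7*9
  = −7*57 + 25*16
  = 25*472 − 207*57
So 57⁻¹ ≡ −207 ≡ 265 (mod 472).

265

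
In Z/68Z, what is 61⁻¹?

68 = 1×61 + 7
61 = 8×7 + 5
7 = 1×5 + 2
5 = 2×2 + 1
2 = 2×1 + 0
gcd(61, 68) = 1, so the inverse exists.
Bézout: 1 = −26×68 + 29×61.
So 61⁻¹ ≡ 29 (mod 68).

29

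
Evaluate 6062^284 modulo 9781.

284 in binary is 100011100, i.e. 284 = 256 + 16 + 8 + 4.
6062^1 ≡ 6062 (mod 9781)
6062^2 ≡ 6062^2 = 36747844 ≡ 627 (mod 9781)
6062^4 ≡ 627^2 = 393129 ≡ 1889 (mod 9781)
6062^8 ≡ 1889^2 = 3568321 ≡ 8037 (mod 9781)
6062^16 ≡ 8037^2 = 64593369 ≡ 9426 (mod 9781)
6062^32 ≡ 9426^2 = 88849476 ≡ 8653 (mod 9781)
6062^64 ≡ 8653^2 = 74874409 ≡ 854 (mod 9781)
6062^128 ≡ 854^2 = 729316 ≡ 5522 (mod 9781)
6062^256 ≡ 5522^2 = 30492484 ≡ 5107 (mod 9781)
6062^284 = 6062^256 × 6062^16 × 6062^8 × 6062^4 ≡ 5107 × 9426 × 8037 × 1889 (mod 9781).
Accumulate the product:
5107 × 9426 = 48138582 ≡ 6281
6281 × 8037 = 50480397 ≡ 656
656 × 1889 = 1239184 ≡ 6778

6778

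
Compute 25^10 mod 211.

25^1 ≡ 25 (mod 211)
25^2 ≡ 25^2 = 625 ≡ 203 (mod 211)
25^4 ≡ 203^2 = 41209 ≡ 64 (mod 211)
25^8 ≡ 64^2 = 4096 ≡ 87 (mod 211)
25^10 = 25^8 · 25^2 ≡ 87 · 203 (mod 211).
87 · 203 = 17661 ≡ 148 (mod 211).

148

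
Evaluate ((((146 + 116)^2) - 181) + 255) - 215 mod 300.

103

146 + 116 = 262
(262)^2 ≡ 244 (mod 300)
244 - 181 = 63
63 + 255 = 318 ≡ 18 (mod 300)
18 - 215 = -197 ≡ 103 (mod 300)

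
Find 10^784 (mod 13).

3

784 in binary is 1100010000, i.e. 784 = 512 + 256 + 16.
10^1 ≡ 10 (mod 13)
10^2 ≡ 10^2 = 100 ≡ 9 (mod 13)
10^4 ≡ 9^2 = 81 ≡ 3 (mod 13)
10^8 ≡ 3^2 = 9 (mod 13)
10^16 ≡ 9^2 = 81 ≡ 3 (mod 13)
10^32 ≡ 3^2 = 9 (mod 13)
10^64 ≡ 9^2 = 81 ≡ 3 (mod 13)
10^128 ≡ 3^2 = 9 (mod 13)
10^256 ≡ 9^2 = 81 ≡ 3 (mod 13)
10^512 ≡ 3^2 = 9 (mod 13)
10^784 = 10^512 × 10^256 × 10^16 ≡ 9 × 3 × 3 (mod 13).
Accumulate the product:
9 × 3 = 27 ≡ 1
1 × 3 = 3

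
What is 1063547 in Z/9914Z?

2749

1063547 = 107·9914 + 2749, so 1063547 ≡ 2749 (mod 9914).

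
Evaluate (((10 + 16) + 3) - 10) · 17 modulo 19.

10 + 16 = 26 ≡ 7 (mod 19)
7 + 3 = 10
10 - 10 = 0
0 · 17 = 0

0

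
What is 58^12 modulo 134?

12 in binary is 1100, i.e. 12 = 8 + 4.
58^1 ≡ 58 (mod 134)
58^2 ≡ 58^2 = 3364 ≡ 14 (mod 134)
58^4 ≡ 14^2 = 196 ≡ 62 (mod 134)
58^8 ≡ 62^2 = 3844 ≡ 92 (mod 134)
58^12 = 58^8 × 58^4 ≡ 92 × 62 (mod 134).
92 × 62 = 5704 ≡ 76 (mod 134).

76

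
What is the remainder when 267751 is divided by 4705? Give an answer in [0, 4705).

4271

267751 = 56×4705 + 4271, so 267751 ≡ 4271 (mod 4705).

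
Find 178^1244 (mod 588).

520

Using repeated squaring:
1244 in binary is 10011011100, i.e. 1244 = 1024 + 128 + 64 + 16 + 8 + 4.
178^1 ≡ 178 (mod 588)
178^2 ≡ 178^2 = 31684 ≡ 520 (mod 588)
178^4 ≡ 520^2 = 270400 ≡ 508 (mod 588)
178^8 ≡ 508^2 = 258064 ≡ 520 (mod 588)
178^16 ≡ 520^2 = 270400 ≡ 508 (mod 588)
178^32 ≡ 508^2 = 258064 ≡ 520 (mod 588)
178^64 ≡ 520^2 = 270400 ≡ 508 (mod 588)
178^128 ≡ 508^2 = 258064 ≡ 520 (mod 588)
178^256 ≡ 520^2 = 270400 ≡ 508 (mod 588)
178^512 ≡ 508^2 = 258064 ≡ 520 (mod 588)
178^1024 ≡ 520^2 = 270400 ≡ 508 (mod 588)
178^1244 = 178^1024 * 178^128 * 178^64 * 178^16 * 178^8 * 178^4 ≡ 508 * 520 * 508 * 508 * 520 * 508 (mod 588).
Accumulate the product:
508 * 520 = 264160 ≡ 148
148 * 508 = 75184 ≡ 508
508 * 508 = 258064 ≡ 520
520 * 520 = 270400 ≡ 508
508 * 508 = 258064 ≡ 520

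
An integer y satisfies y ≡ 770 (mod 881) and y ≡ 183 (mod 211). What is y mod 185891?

881⁻¹ mod 211: 881·154 ≡ 1 (mod 211), so 881⁻¹ ≡ 154.
y = 770 + 881·((183 − 770)·154 mod 211) = 770 + 881·121 = 107371.

107371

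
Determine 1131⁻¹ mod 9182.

9182 = 8*1131 + 134
1131 = 8*134 + 59
134 = 2*59 + 16
59 = 3*16 + 11
16 = 1*11 + 5
11 = 2*5 + 1
5 = 5*1 + 0
gcd(1131, 9182) = 1, so the inverse exists.
Bézout: 1 = −211*9182 + 1713*1131.
So 1131⁻¹ ≡ 1713 (mod 9182).

1713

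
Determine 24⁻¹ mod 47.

2

47 = 1×24 + 23
24 = 1×23 + 1
23 = 23×1 + 0
gcd(24, 47) = 1, so the inverse exists.
Bézout: 1 = −1×47 + 2×24.
So 24⁻¹ ≡ 2 (mod 47).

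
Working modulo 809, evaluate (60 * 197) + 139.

60 * 197 = 11820 ≡ 494 (mod 809)
494 + 139 = 633

633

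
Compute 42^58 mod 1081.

18

58 in binary is 111010, i.e. 58 = 32 + 16 + 8 + 2.
42^1 ≡ 42 (mod 1081)
42^2 ≡ 42^2 = 1764 ≡ 683 (mod 1081)
42^4 ≡ 683^2 = 466489 ≡ 578 (mod 1081)
42^8 ≡ 578^2 = 334084 ≡ 55 (mod 1081)
42^16 ≡ 55^2 = 3025 ≡ 863 (mod 1081)
42^32 ≡ 863^2 = 744769 ≡ 1041 (mod 1081)
42^58 = 42^32 · 42^16 · 42^8 · 42^2 ≡ 1041 · 863 · 55 · 683 (mod 1081).
Accumulate the product:
1041 · 863 = 898383 ≡ 72
72 · 55 = 3960 ≡ 717
717 · 683 = 489711 ≡ 18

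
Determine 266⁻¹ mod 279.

236

Run the extended Euclidean algorithm:
279 = 1*266 + 13
266 = 20*13 + 6
13 = 2*6 + 1
6 = 6*1 + 0
gcd(266, 279) = 1, so the inverse exists.
Bézout: 1 = 41*279 − 43*266.
So 266⁻¹ ≡ −43 ≡ 236 (mod 279).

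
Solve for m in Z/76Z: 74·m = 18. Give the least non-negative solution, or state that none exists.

gcd(74, 76) = 2, and 2 | 18, so solutions exist.
Divide through by 2: 37·m mod 38 = 9.
37⁻¹ ≡ 37 (mod 38).
m ≡ 37·9 ≡ 29 (mod 38).
The smallest non-negative solution is m = 29.

29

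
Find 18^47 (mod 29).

14

47 in binary is 101111, i.e. 47 = 32 + 8 + 4 + 2 + 1.
18^1 ≡ 18 (mod 29)
18^2 ≡ 18^2 = 324 ≡ 5 (mod 29)
18^4 ≡ 5^2 = 25 (mod 29)
18^8 ≡ 25^2 = 625 ≡ 16 (mod 29)
18^16 ≡ 16^2 = 256 ≡ 24 (mod 29)
18^32 ≡ 24^2 = 576 ≡ 25 (mod 29)
18^47 = 18^32 × 18^8 × 18^4 × 18^2 × 18^1 ≡ 25 × 16 × 25 × 5 × 18 (mod 29).
Accumulate the product:
25 × 16 = 400 ≡ 23
23 × 25 = 575 ≡ 24
24 × 5 = 120 ≡ 4
4 × 18 = 72 ≡ 14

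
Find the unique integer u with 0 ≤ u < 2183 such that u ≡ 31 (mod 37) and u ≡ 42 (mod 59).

37⁻¹ mod 59: 37*8 ≡ 1 (mod 59), so 37⁻¹ ≡ 8.
u = 31 + 37*((42 − 31)*8 mod 59) = 31 + 37*29 = 1104.

1104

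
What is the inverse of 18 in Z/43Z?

Apply the Euclidean algorithm and back-substitute:
43 = 2×18 + 7
18 = 2×7 + 4
7 = 1×4 + 3
4 = 1×3 + 1
3 = 3×1 + 0
gcd(18, 43) = 1, so the inverse exists.
Back-substitute for 1:
1 = 1×4 − 1×3
  = −1×7 + 2×4
  = 2×18 − 5×7
  = −5×43 + 12×18
So 18⁻¹ ≡ 12 (mod 43).

12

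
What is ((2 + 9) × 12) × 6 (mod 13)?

2 + 9 = 11
11 × 12 = 132 ≡ 2 (mod 13)
2 × 6 = 12

12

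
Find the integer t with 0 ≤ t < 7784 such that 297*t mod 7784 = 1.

2385

7784 = 26×297 + 62
297 = 4×62 + 49
62 = 1×49 + 13
49 = 3×13 + 10
13 = 1×10 + 3
10 = 3×3 + 1
3 = 3×1 + 0
gcd(297, 7784) = 1, so the inverse exists.
Bézout: 1 = −91×7784 + 2385×297.
So 297⁻¹ ≡ 2385 (mod 7784).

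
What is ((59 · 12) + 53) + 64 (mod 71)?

59 · 12 = 708 ≡ 69 (mod 71)
69 + 53 = 122 ≡ 51 (mod 71)
51 + 64 = 115 ≡ 44 (mod 71)

44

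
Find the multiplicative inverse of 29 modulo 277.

277 = 9*29 + 16
29 = 1*16 + 13
16 = 1*13 + 3
13 = 4*3 + 1
3 = 3*1 + 0
gcd(29, 277) = 1, so the inverse exists.
Back-substitute for 1:
1 = 1*13 − 4*3
  = −4*16 + 5*13
  = 5*29 − 9*16
  = −9*277 + 86*29
So 29⁻¹ ≡ 86 (mod 277).

86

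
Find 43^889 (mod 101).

9

Compute successive squares:
889 in binary is 1101111001, i.e. 889 = 512 + 256 + 64 + 32 + 16 + 8 + 1.
43^1 ≡ 43 (mod 101)
43^2 ≡ 43^2 = 1849 ≡ 31 (mod 101)
43^4 ≡ 31^2 = 961 ≡ 52 (mod 101)
43^8 ≡ 52^2 = 2704 ≡ 78 (mod 101)
43^16 ≡ 78^2 = 6084 ≡ 24 (mod 101)
43^32 ≡ 24^2 = 576 ≡ 71 (mod 101)
43^64 ≡ 71^2 = 5041 ≡ 92 (mod 101)
43^128 ≡ 92^2 = 8464 ≡ 81 (mod 101)
43^256 ≡ 81^2 = 6561 ≡ 97 (mod 101)
43^512 ≡ 97^2 = 9409 ≡ 16 (mod 101)
43^889 = 43^512 * 43^256 * 43^64 * 43^32 * 43^16 * 43^8 * 43^1 ≡ 16 * 97 * 92 * 71 * 24 * 78 * 43 (mod 101).
Accumulate the product:
16 * 97 = 1552 ≡ 37
37 * 92 = 3404 ≡ 71
71 * 71 = 5041 ≡ 92
92 * 24 = 2208 ≡ 87
87 * 78 = 6786 ≡ 19
19 * 43 = 817 ≡ 9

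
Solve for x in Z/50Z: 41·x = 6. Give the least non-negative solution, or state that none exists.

gcd(41, 50) = 1, so a unique solution mod 50 exists.
41⁻¹ ≡ 11 (mod 50).
x ≡ 11·6 ≡ 16 (mod 50).

16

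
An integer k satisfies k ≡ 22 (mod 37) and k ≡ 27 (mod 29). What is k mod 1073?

984

37⁻¹ mod 29: 37·11 ≡ 1 (mod 29), so 37⁻¹ ≡ 11.
k = 22 + 37·((27 − 22)·11 mod 29) = 22 + 37·26 = 984.
Check: 984 mod 37 = 22, 984 mod 29 = 27. ✓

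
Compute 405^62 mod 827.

207

Compute successive squares:
62 in binary is 111110, i.e. 62 = 32 + 16 + 8 + 4 + 2.
405^1 ≡ 405 (mod 827)
405^2 ≡ 405^2 = 164025 ≡ 279 (mod 827)
405^4 ≡ 279^2 = 77841 ≡ 103 (mod 827)
405^8 ≡ 103^2 = 10609 ≡ 685 (mod 827)
405^16 ≡ 685^2 = 469225 ≡ 316 (mod 827)
405^32 ≡ 316^2 = 99856 ≡ 616 (mod 827)
405^62 = 405^32 * 405^16 * 405^8 * 405^4 * 405^2 ≡ 616 * 316 * 685 * 103 * 279 (mod 827).
Accumulate the product:
616 * 316 = 194656 ≡ 311
311 * 685 = 213035 ≡ 496
496 * 103 = 51088 ≡ 641
641 * 279 = 178839 ≡ 207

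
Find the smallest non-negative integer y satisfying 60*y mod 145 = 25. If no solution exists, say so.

gcd(60, 145) = 5, and 5 | 25, so solutions exist.
Divide through by 5: 12*y = 5 (mod 29).
12⁻¹ ≡ 17 (mod 29).
y ≡ 17*5 ≡ 27 (mod 29).
The smallest non-negative solution is y = 27.

27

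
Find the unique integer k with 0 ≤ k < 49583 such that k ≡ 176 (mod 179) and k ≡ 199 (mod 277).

19866

179⁻¹ mod 277: 179*65 ≡ 1 (mod 277), so 179⁻¹ ≡ 65.
k = 176 + 179*((199 − 176)*65 mod 277) = 176 + 179*110 = 19866.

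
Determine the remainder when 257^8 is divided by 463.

168

By square-and-multiply:
257^1 ≡ 257 (mod 463)
257^2 ≡ 257^2 = 66049 ≡ 303 (mod 463)
257^4 ≡ 303^2 = 91809 ≡ 135 (mod 463)
257^8 ≡ 135^2 = 18225 ≡ 168 (mod 463)
So 257^8 ≡ 168 (mod 463).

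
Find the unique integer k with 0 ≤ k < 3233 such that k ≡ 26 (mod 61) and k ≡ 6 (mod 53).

1490

61⁻¹ mod 53: 61×20 ≡ 1 (mod 53), so 61⁻¹ ≡ 20.
k = 26 + 61×((6 − 26)×20 mod 53) = 26 + 61×24 = 1490.
Check: 1490 mod 61 = 26, 1490 mod 53 = 6. ✓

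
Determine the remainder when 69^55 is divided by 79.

69^1 ≡ 69 (mod 79)
69^2 ≡ 69^2 = 4761 ≡ 21 (mod 79)
69^4 ≡ 21^2 = 441 ≡ 46 (mod 79)
69^8 ≡ 46^2 = 2116 ≡ 62 (mod 79)
69^16 ≡ 62^2 = 3844 ≡ 52 (mod 79)
69^32 ≡ 52^2 = 2704 ≡ 18 (mod 79)
69^55 = 69^32 * 69^16 * 69^4 * 69^2 * 69^1 ≡ 18 * 52 * 46 * 21 * 69 (mod 79).
Accumulate the product:
18 * 52 = 936 ≡ 67
67 * 46 = 3082 ≡ 1
1 * 21 = 21
21 * 69 = 1449 ≡ 27

27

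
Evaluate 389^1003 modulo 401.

Compute successive squares:
1003 in binary is 1111101011, i.e. 1003 = 512 + 256 + 128 + 64 + 32 + 8 + 2 + 1.
389^1 ≡ 389 (mod 401)
389^2 ≡ 389^2 = 151321 ≡ 144 (mod 401)
389^4 ≡ 144^2 = 20736 ≡ 285 (mod 401)
389^8 ≡ 285^2 = 81225 ≡ 223 (mod 401)
389^16 ≡ 223^2 = 49729 ≡ 5 (mod 401)
389^32 ≡ 5^2 = 25 (mod 401)
389^64 ≡ 25^2 = 625 ≡ 224 (mod 401)
389^128 ≡ 224^2 = 50176 ≡ 51 (mod 401)
389^256 ≡ 51^2 = 2601 ≡ 195 (mod 401)
389^512 ≡ 195^2 = 38025 ≡ 331 (mod 401)
389^1003 = 389^512 · 389^256 · 389^128 · 389^64 · 389^32 · 389^8 · 389^2 · 389^1 ≡ 331 · 195 · 51 · 224 · 25 · 223 · 144 · 389 (mod 401).
Accumulate the product:
331 · 195 = 64545 ≡ 385
385 · 51 = 19635 ≡ 387
387 · 224 = 86688 ≡ 72
72 · 25 = 1800 ≡ 196
196 · 223 = 43708 ≡ 400
400 · 144 = 57600 ≡ 257
257 · 389 = 99973 ≡ 124

124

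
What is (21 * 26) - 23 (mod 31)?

27

21 * 26 = 546 ≡ 19 (mod 31)
19 - 23 = -4 ≡ 27 (mod 31)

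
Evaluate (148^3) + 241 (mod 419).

(148)^3 ≡ 408 (mod 419)
408 + 241 = 649 ≡ 230 (mod 419)

230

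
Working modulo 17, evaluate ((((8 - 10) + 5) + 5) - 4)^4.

8 - 10 = -2 ≡ 15 (mod 17)
15 + 5 = 20 ≡ 3 (mod 17)
3 + 5 = 8
8 - 4 = 4
(4)^4 ≡ 1 (mod 17)

1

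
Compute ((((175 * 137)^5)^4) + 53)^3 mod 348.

84

175 * 137 = 23975 ≡ 311 (mod 348)
(311)^5 ≡ 263 (mod 348)
(263)^4 ≡ 277 (mod 348)
277 + 53 = 330
(330)^3 ≡ 84 (mod 348)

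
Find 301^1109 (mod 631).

301^1 ≡ 301 (mod 631)
301^2 ≡ 301^2 = 90601 ≡ 368 (mod 631)
301^4 ≡ 368^2 = 135424 ≡ 390 (mod 631)
301^8 ≡ 390^2 = 152100 ≡ 29 (mod 631)
301^16 ≡ 29^2 = 841 ≡ 210 (mod 631)
301^32 ≡ 210^2 = 44100 ≡ 561 (mod 631)
301^64 ≡ 561^2 = 314721 ≡ 483 (mod 631)
301^128 ≡ 483^2 = 233289 ≡ 450 (mod 631)
301^256 ≡ 450^2 = 202500 ≡ 580 (mod 631)
301^512 ≡ 580^2 = 336400 ≡ 77 (mod 631)
301^1024 ≡ 77^2 = 5929 ≡ 250 (mod 631)
301^1109 = 301^1024 · 301^64 · 301^16 · 301^4 · 301^1 ≡ 250 · 483 · 210 · 390 · 301 (mod 631).
Accumulate the product:
250 · 483 = 120750 ≡ 229
229 · 210 = 48090 ≡ 134
134 · 390 = 52260 ≡ 518
518 · 301 = 155918 ≡ 61

61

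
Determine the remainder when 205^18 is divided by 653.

205^1 ≡ 205 (mod 653)
205^2 ≡ 205^2 = 42025 ≡ 233 (mod 653)
205^4 ≡ 233^2 = 54289 ≡ 90 (mod 653)
205^8 ≡ 90^2 = 8100 ≡ 264 (mod 653)
205^16 ≡ 264^2 = 69696 ≡ 478 (mod 653)
205^18 = 205^16 × 205^2 ≡ 478 × 233 (mod 653).
478 × 233 = 111374 ≡ 364 (mod 653).

364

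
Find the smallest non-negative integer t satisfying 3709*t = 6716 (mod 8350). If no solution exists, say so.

gcd(3709, 8350) = 1, so a unique solution mod 8350 exists.
3709⁻¹ ≡ 439 (mod 8350).
t ≡ 439*6716 ≡ 774 (mod 8350).

774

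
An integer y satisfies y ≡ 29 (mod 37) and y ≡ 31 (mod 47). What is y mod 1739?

1065

37⁻¹ mod 47: 37*14 ≡ 1 (mod 47), so 37⁻¹ ≡ 14.
y = 29 + 37*((31 − 29)*14 mod 47) = 29 + 37*28 = 1065.
Check: 1065 mod 37 = 29, 1065 mod 47 = 31. ✓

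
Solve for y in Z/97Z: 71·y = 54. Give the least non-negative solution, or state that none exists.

80

gcd(71, 97) = 1, so a unique solution mod 97 exists.
71⁻¹ ≡ 41 (mod 97).
y ≡ 41·54 ≡ 80 (mod 97).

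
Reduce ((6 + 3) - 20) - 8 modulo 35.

6 + 3 = 9
9 - 20 = -11 ≡ 24 (mod 35)
24 - 8 = 16

16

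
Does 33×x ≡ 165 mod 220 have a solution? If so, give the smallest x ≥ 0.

5

gcd(33, 220) = 11, and 11 | 165, so solutions exist.
Divide through by 11: 3×x ≡ 15 (mod 20).
3⁻¹ ≡ 7 (mod 20).
x ≡ 7×15 ≡ 5 (mod 20).
The smallest non-negative solution is x = 5.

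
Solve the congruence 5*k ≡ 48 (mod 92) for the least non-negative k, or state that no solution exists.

gcd(5, 92) = 1, so a unique solution mod 92 exists.
5⁻¹ ≡ 37 (mod 92).
k ≡ 37*48 ≡ 28 (mod 92).

28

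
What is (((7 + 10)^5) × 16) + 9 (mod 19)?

7 + 10 = 17
(17)^5 ≡ 6 (mod 19)
6 × 16 = 96 ≡ 1 (mod 19)
1 + 9 = 10

10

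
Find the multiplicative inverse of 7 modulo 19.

11

19 = 2·7 + 5
7 = 1·5 + 2
5 = 2·2 + 1
2 = 2·1 + 0
gcd(7, 19) = 1, so the inverse exists.
Bézout: 1 = 3·19 − 8·7.
So 7⁻¹ ≡ −8 ≡ 11 (mod 19).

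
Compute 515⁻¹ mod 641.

641 = 1·515 + 126
515 = 4·126 + 11
126 = 11·11 + 5
11 = 2·5 + 1
5 = 5·1 + 0
gcd(515, 641) = 1, so the inverse exists.
Back-substitute for 1:
1 = 1·11 − 2·5
  = −2·126 + 23·11
  = 23·515 − 94·126
  = −94·641 + 117·515
So 515⁻¹ ≡ 117 (mod 641).

117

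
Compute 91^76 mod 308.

245

76 in binary is 1001100, i.e. 76 = 64 + 8 + 4.
91^1 ≡ 91 (mod 308)
91^2 ≡ 91^2 = 8281 ≡ 273 (mod 308)
91^4 ≡ 273^2 = 74529 ≡ 301 (mod 308)
91^8 ≡ 301^2 = 90601 ≡ 49 (mod 308)
91^16 ≡ 49^2 = 2401 ≡ 245 (mod 308)
91^32 ≡ 245^2 = 60025 ≡ 273 (mod 308)
91^64 ≡ 273^2 = 74529 ≡ 301 (mod 308)
91^76 = 91^64 * 91^8 * 91^4 ≡ 301 * 49 * 301 (mod 308).
Accumulate the product:
301 * 49 = 14749 ≡ 273
273 * 301 = 82173 ≡ 245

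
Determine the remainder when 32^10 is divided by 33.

1

By square-and-multiply:
10 in binary is 1010, i.e. 10 = 8 + 2.
32^1 ≡ 32 (mod 33)
32^2 ≡ 32^2 = 1024 ≡ 1 (mod 33)
32^4 ≡ 1^2 = 1 (mod 33)
32^8 ≡ 1^2 = 1 (mod 33)
32^10 = 32^8 * 32^2 ≡ 1 * 1 (mod 33).
1 * 1 = 1 ≡ 1 (mod 33).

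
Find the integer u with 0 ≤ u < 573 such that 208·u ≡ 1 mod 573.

Apply the Euclidean algorithm and back-substitute:
573 = 2×208 + 157
208 = 1×157 + 51
157 = 3×51 + 4
51 = 12×4 + 3
4 = 1×3 + 1
3 = 3×1 + 0
gcd(208, 573) = 1, so the inverse exists.
Back-substitute for 1:
1 = 1×4 − 1×3
  = −1×51 + 13×4
  = 13×157 − 40×51
  = −40×208 + 53×157
  = 53×573 − 146×208
So 208⁻¹ ≡ −146 ≡ 427 (mod 573).

427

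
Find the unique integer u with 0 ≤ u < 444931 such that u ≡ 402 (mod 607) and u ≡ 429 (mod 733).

286299

607⁻¹ mod 733: 607*669 ≡ 1 (mod 733), so 607⁻¹ ≡ 669.
u = 402 + 607*((429 − 402)*669 mod 733) = 402 + 607*471 = 286299.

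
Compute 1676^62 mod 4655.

Compute successive squares:
62 in binary is 111110, i.e. 62 = 32 + 16 + 8 + 4 + 2.
1676^1 ≡ 1676 (mod 4655)
1676^2 ≡ 1676^2 = 2808976 ≡ 2011 (mod 4655)
1676^4 ≡ 2011^2 = 4044121 ≡ 3581 (mod 4655)
1676^8 ≡ 3581^2 = 12823561 ≡ 3691 (mod 4655)
1676^16 ≡ 3691^2 = 13623481 ≡ 2951 (mod 4655)
1676^32 ≡ 2951^2 = 8708401 ≡ 3551 (mod 4655)
1676^62 = 1676^32 · 1676^16 · 1676^8 · 1676^4 · 1676^2 ≡ 3551 · 2951 · 3691 · 3581 · 2011 (mod 4655).
Accumulate the product:
3551 · 2951 = 10479001 ≡ 596
596 · 3691 = 2199836 ≡ 2676
2676 · 3581 = 9582756 ≡ 2766
2766 · 2011 = 5562426 ≡ 4356

4356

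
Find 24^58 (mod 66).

36

24^1 ≡ 24 (mod 66)
24^2 ≡ 24^2 = 576 ≡ 48 (mod 66)
24^4 ≡ 48^2 = 2304 ≡ 60 (mod 66)
24^8 ≡ 60^2 = 3600 ≡ 36 (mod 66)
24^16 ≡ 36^2 = 1296 ≡ 42 (mod 66)
24^32 ≡ 42^2 = 1764 ≡ 48 (mod 66)
24^58 = 24^32 × 24^16 × 24^8 × 24^2 ≡ 48 × 42 × 36 × 48 (mod 66).
Accumulate the product:
48 × 42 = 2016 ≡ 36
36 × 36 = 1296 ≡ 42
42 × 48 = 2016 ≡ 36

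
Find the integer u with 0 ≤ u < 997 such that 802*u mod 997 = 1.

680

Apply the Euclidean algorithm and back-substitute:
997 = 1*802 + 195
802 = 4*195 + 22
195 = 8*22 + 19
22 = 1*19 + 3
19 = 6*3 + 1
3 = 3*1 + 0
gcd(802, 997) = 1, so the inverse exists.
Bézout: 1 = 255*997 − 317*802.
So 802⁻¹ ≡ −317 ≡ 680 (mod 997).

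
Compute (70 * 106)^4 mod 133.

63

70 * 106 = 7420 ≡ 105 (mod 133)
(105)^4 ≡ 63 (mod 133)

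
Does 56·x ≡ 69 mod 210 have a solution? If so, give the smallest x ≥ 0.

no solution

gcd(56, 210) = 14, and 14 does not divide 69.
So the congruence has no solution.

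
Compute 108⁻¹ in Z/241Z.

212

241 = 2×108 + 25
108 = 4×25 + 8
25 = 3×8 + 1
8 = 8×1 + 0
gcd(108, 241) = 1, so the inverse exists.
Back-substitute for 1:
1 = 1×25 − 3×8
  = −3×108 + 13×25
  = 13×241 − 29×108
So 108⁻¹ ≡ −29 ≡ 212 (mod 241).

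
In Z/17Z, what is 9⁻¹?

17 = 1·9 + 8
9 = 1·8 + 1
8 = 8·1 + 0
gcd(9, 17) = 1, so the inverse exists.
Back-substitute for 1:
1 = 1·9 − 1·8
  = −1·17 + 2·9
So 9⁻¹ ≡ 2 (mod 17).

2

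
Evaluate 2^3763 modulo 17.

Compute successive squares:
3763 in binary is 111010110011, i.e. 3763 = 2048 + 1024 + 512 + 128 + 32 + 16 + 2 + 1.
2^1 ≡ 2 (mod 17)
2^2 ≡ 2^2 = 4 (mod 17)
2^4 ≡ 4^2 = 16 (mod 17)
2^8 ≡ 16^2 = 256 ≡ 1 (mod 17)
2^16 ≡ 1^2 = 1 (mod 17)
2^32 ≡ 1^2 = 1 (mod 17)
2^64 ≡ 1^2 = 1 (mod 17)
2^128 ≡ 1^2 = 1 (mod 17)
2^256 ≡ 1^2 = 1 (mod 17)
2^512 ≡ 1^2 = 1 (mod 17)
2^1024 ≡ 1^2 = 1 (mod 17)
2^2048 ≡ 1^2 = 1 (mod 17)
2^3763 = 2^2048 · 2^1024 · 2^512 · 2^128 · 2^32 · 2^16 · 2^2 · 2^1 ≡ 1 · 1 · 1 · 1 · 1 · 1 · 4 · 2 (mod 17).
Accumulate the product:
1 · 1 = 1
1 · 1 = 1
1 · 1 = 1
1 · 1 = 1
1 · 1 = 1
1 · 4 = 4
4 · 2 = 8

8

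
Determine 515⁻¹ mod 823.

660

Apply the Euclidean algorithm and back-substitute:
823 = 1·515 + 308
515 = 1·308 + 207
308 = 1·207 + 101
207 = 2·101 + 5
101 = 20·5 + 1
5 = 5·1 + 0
gcd(515, 823) = 1, so the inverse exists.
Back-substitute for 1:
1 = 1·101 − 20·5
  = −20·207 + 41·101
  = 41·308 − 61·207
  = −61·515 + 102·308
  = 102·823 − 163·515
So 515⁻¹ ≡ −163 ≡ 660 (mod 823).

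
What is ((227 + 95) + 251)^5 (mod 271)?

227 + 95 = 322 ≡ 51 (mod 271)
51 + 251 = 302 ≡ 31 (mod 271)
(31)^5 ≡ 169 (mod 271)

169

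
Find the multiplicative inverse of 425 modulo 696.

113

696 = 1×425 + 271
425 = 1×271 + 154
271 = 1×154 + 117
154 = 1×117 + 37
117 = 3×37 + 6
37 = 6×6 + 1
6 = 6×1 + 0
gcd(425, 696) = 1, so the inverse exists.
Back-substitute for 1:
1 = 1×37 − 6×6
  = −6×117 + 19×37
  = 19×154 − 25×117
  = −25×271 + 44×154
  = 44×425 − 69×271
  = −69×696 + 113×425
So 425⁻¹ ≡ 113 (mod 696).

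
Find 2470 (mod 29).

2470 = 85×29 + 5, so 2470 ≡ 5 (mod 29).

5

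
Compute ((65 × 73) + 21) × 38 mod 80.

65 × 73 = 4745 ≡ 25 (mod 80)
25 + 21 = 46
46 × 38 = 1748 ≡ 68 (mod 80)

68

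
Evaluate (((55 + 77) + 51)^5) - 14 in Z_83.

55 + 77 = 132 ≡ 49 (mod 83)
49 + 51 = 100 ≡ 17 (mod 83)
(17)^5 ≡ 59 (mod 83)
59 - 14 = 45

45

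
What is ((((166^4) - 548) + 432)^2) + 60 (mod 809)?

291

(166)^4 ≡ 73 (mod 809)
73 - 548 = -475 ≡ 334 (mod 809)
334 + 432 = 766
(766)^2 ≡ 231 (mod 809)
231 + 60 = 291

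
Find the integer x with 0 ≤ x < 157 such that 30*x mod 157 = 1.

157 = 5·30 + 7
30 = 4·7 + 2
7 = 3·2 + 1
2 = 2·1 + 0
gcd(30, 157) = 1, so the inverse exists.
Back-substitute for 1:
1 = 1·7 − 3·2
  = −3·30 + 13·7
  = 13·157 − 68·30
So 30⁻¹ ≡ −68 ≡ 89 (mod 157).

89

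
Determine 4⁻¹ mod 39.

10

39 = 9×4 + 3
4 = 1×3 + 1
3 = 3×1 + 0
gcd(4, 39) = 1, so the inverse exists.
Back-substitute for 1:
1 = 1×4 − 1×3
  = −1×39 + 10×4
So 4⁻¹ ≡ 10 (mod 39).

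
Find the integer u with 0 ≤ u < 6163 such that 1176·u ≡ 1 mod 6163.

5183

6163 = 5×1176 + 283
1176 = 4×283 + 44
283 = 6×44 + 19
44 = 2×19 + 6
19 = 3×6 + 1
6 = 6×1 + 0
gcd(1176, 6163) = 1, so the inverse exists.
Back-substitute for 1:
1 = 1×19 − 3×6
  = −3×44 + 7×19
  = 7×283 − 45×44
  = −45×1176 + 187×283
  = 187×6163 − 980×1176
So 1176⁻¹ ≡ −980 ≡ 5183 (mod 6163).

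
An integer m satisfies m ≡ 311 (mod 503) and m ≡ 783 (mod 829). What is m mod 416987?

503⁻¹ mod 829: 503×89 ≡ 1 (mod 829), so 503⁻¹ ≡ 89.
m = 311 + 503×((783 − 311)×89 mod 829) = 311 + 503×558 = 280985.
Check: 280985 mod 503 = 311, 280985 mod 829 = 783. ✓

280985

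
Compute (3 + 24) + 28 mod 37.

18

3 + 24 = 27
27 + 28 = 55 ≡ 18 (mod 37)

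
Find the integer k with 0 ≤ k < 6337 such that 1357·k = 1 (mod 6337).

6337 = 4·1357 + 909
1357 = 1·909 + 448
909 = 2·448 + 13
448 = 34·13 + 6
13 = 2·6 + 1
6 = 6·1 + 0
gcd(1357, 6337) = 1, so the inverse exists.
Bézout: 1 = 209·6337 − 976·1357.
So 1357⁻¹ ≡ −976 ≡ 5361 (mod 6337).

5361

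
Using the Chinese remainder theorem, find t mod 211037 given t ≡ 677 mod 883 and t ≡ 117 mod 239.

137542

883⁻¹ mod 239: 883·36 ≡ 1 (mod 239), so 883⁻¹ ≡ 36.
t = 677 + 883·((117 − 677)·36 mod 239) = 677 + 883·155 = 137542.
Check: 137542 mod 883 = 677, 137542 mod 239 = 117. ✓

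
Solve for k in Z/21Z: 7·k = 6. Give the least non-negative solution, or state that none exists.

no solution

gcd(7, 21) = 7, and 7 does not divide 6.
So the congruence has no solution.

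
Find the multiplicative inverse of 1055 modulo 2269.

Run the extended Euclidean algorithm:
2269 = 2*1055 + 159
1055 = 6*159 + 101
159 = 1*101 + 58
101 = 1*58 + 43
58 = 1*43 + 15
43 = 2*15 + 13
15 = 1*13 + 2
13 = 6*2 + 1
2 = 2*1 + 0
gcd(1055, 2269) = 1, so the inverse exists.
Back-substitute for 1:
1 = 1*13 − 6*2
  = −6*15 + 7*13
  = 7*43 − 20*15
  = −20*58 + 27*43
  = 27*101 − 47*58
  = −47*159 + 74*101
  = 74*1055 − 491*159
  = −491*2269 + 1056*1055
So 1055⁻¹ ≡ 1056 (mod 2269).

1056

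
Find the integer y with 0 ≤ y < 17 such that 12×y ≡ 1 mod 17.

10

Apply the Euclidean algorithm and back-substitute:
17 = 1×12 + 5
12 = 2×5 + 2
5 = 2×2 + 1
2 = 2×1 + 0
gcd(12, 17) = 1, so the inverse exists.
Back-substitute for 1:
1 = 1×5 − 2×2
  = −2×12 + 5×5
  = 5×17 − 7×12
So 12⁻¹ ≡ −7 ≡ 10 (mod 17).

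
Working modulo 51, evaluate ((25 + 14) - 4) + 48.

25 + 14 = 39
39 - 4 = 35
35 + 48 = 83 ≡ 32 (mod 51)

32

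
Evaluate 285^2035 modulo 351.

2035 in binary is 11111110011, i.e. 2035 = 1024 + 512 + 256 + 128 + 64 + 32 + 16 + 2 + 1.
285^1 ≡ 285 (mod 351)
285^2 ≡ 285^2 = 81225 ≡ 144 (mod 351)
285^4 ≡ 144^2 = 20736 ≡ 27 (mod 351)
285^8 ≡ 27^2 = 729 ≡ 27 (mod 351)
285^16 ≡ 27^2 = 729 ≡ 27 (mod 351)
285^32 ≡ 27^2 = 729 ≡ 27 (mod 351)
285^64 ≡ 27^2 = 729 ≡ 27 (mod 351)
285^128 ≡ 27^2 = 729 ≡ 27 (mod 351)
285^256 ≡ 27^2 = 729 ≡ 27 (mod 351)
285^512 ≡ 27^2 = 729 ≡ 27 (mod 351)
285^1024 ≡ 27^2 = 729 ≡ 27 (mod 351)
285^2035 = 285^1024 · 285^512 · 285^256 · 285^128 · 285^64 · 285^32 · 285^16 · 285^2 · 285^1 ≡ 27 · 27 · 27 · 27 · 27 · 27 · 27 · 144 · 285 (mod 351).
Accumulate the product:
27 · 27 = 729 ≡ 27
27 · 27 = 729 ≡ 27
27 · 27 = 729 ≡ 27
27 · 27 = 729 ≡ 27
27 · 27 = 729 ≡ 27
27 · 27 = 729 ≡ 27
27 · 144 = 3888 ≡ 27
27 · 285 = 7695 ≡ 324

324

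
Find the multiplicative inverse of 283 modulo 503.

16

503 = 1*283 + 220
283 = 1*220 + 63
220 = 3*63 + 31
63 = 2*31 + 1
31 = 31*1 + 0
gcd(283, 503) = 1, so the inverse exists.
Back-substitute for 1:
1 = 1*63 − 2*31
  = −2*220 + 7*63
  = 7*283 − 9*220
  = −9*503 + 16*283
So 283⁻¹ ≡ 16 (mod 503).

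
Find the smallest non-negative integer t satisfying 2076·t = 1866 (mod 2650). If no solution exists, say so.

gcd(2076, 2650) = 2, and 2 | 1866, so solutions exist.
Divide through by 2: 1038·t mod 1325 = 933.
1038⁻¹ ≡ 277 (mod 1325).
t ≡ 277·933 ≡ 66 (mod 1325).
The smallest non-negative solution is t = 66.

66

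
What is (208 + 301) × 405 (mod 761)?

208 + 301 = 509
509 × 405 = 206145 ≡ 675 (mod 761)

675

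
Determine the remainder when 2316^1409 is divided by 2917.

2316^1 ≡ 2316 (mod 2917)
2316^2 ≡ 2316^2 = 5363856 ≡ 2410 (mod 2917)
2316^4 ≡ 2410^2 = 5808100 ≡ 353 (mod 2917)
2316^8 ≡ 353^2 = 124609 ≡ 2095 (mod 2917)
2316^16 ≡ 2095^2 = 4389025 ≡ 1857 (mod 2917)
2316^32 ≡ 1857^2 = 3448449 ≡ 555 (mod 2917)
2316^64 ≡ 555^2 = 308025 ≡ 1740 (mod 2917)
2316^128 ≡ 1740^2 = 3027600 ≡ 2671 (mod 2917)
2316^256 ≡ 2671^2 = 7134241 ≡ 2176 (mod 2917)
2316^512 ≡ 2176^2 = 4734976 ≡ 685 (mod 2917)
2316^1024 ≡ 685^2 = 469225 ≡ 2505 (mod 2917)
2316^1409 = 2316^1024 · 2316^256 · 2316^128 · 2316^1 ≡ 2505 · 2176 · 2671 · 2316 (mod 2917).
Accumulate the product:
2505 · 2176 = 5450880 ≡ 1924
1924 · 2671 = 5139004 ≡ 2167
2167 · 2316 = 5018772 ≡ 1532

1532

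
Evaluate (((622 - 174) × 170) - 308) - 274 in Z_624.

622 - 174 = 448
448 × 170 = 76160 ≡ 32 (mod 624)
32 - 308 = -276 ≡ 348 (mod 624)
348 - 274 = 74

74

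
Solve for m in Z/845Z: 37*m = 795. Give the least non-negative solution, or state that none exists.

90

gcd(37, 845) = 1, so a unique solution mod 845 exists.
37⁻¹ ≡ 708 (mod 845).
m ≡ 708*795 ≡ 90 (mod 845).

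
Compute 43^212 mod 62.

51

By square-and-multiply:
212 in binary is 11010100, i.e. 212 = 128 + 64 + 16 + 4.
43^1 ≡ 43 (mod 62)
43^2 ≡ 43^2 = 1849 ≡ 51 (mod 62)
43^4 ≡ 51^2 = 2601 ≡ 59 (mod 62)
43^8 ≡ 59^2 = 3481 ≡ 9 (mod 62)
43^16 ≡ 9^2 = 81 ≡ 19 (mod 62)
43^32 ≡ 19^2 = 361 ≡ 51 (mod 62)
43^64 ≡ 51^2 = 2601 ≡ 59 (mod 62)
43^128 ≡ 59^2 = 3481 ≡ 9 (mod 62)
43^212 = 43^128 × 43^64 × 43^16 × 43^4 ≡ 9 × 59 × 19 × 59 (mod 62).
Accumulate the product:
9 × 59 = 531 ≡ 35
35 × 19 = 665 ≡ 45
45 × 59 = 2655 ≡ 51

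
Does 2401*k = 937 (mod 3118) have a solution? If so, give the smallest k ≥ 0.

gcd(2401, 3118) = 1, so a unique solution mod 3118 exists.
2401⁻¹ ≡ 2457 (mod 3118).
k ≡ 2457*937 ≡ 1125 (mod 3118).

1125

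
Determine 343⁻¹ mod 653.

99

Run the extended Euclidean algorithm:
653 = 1×343 + 310
343 = 1×310 + 33
310 = 9×33 + 13
33 = 2×13 + 7
13 = 1×7 + 6
7 = 1×6 + 1
6 = 6×1 + 0
gcd(343, 653) = 1, so the inverse exists.
Bézout: 1 = −52×653 + 99×343.
So 343⁻¹ ≡ 99 (mod 653).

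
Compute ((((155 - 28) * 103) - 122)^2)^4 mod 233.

1

155 - 28 = 127
127 * 103 = 13081 ≡ 33 (mod 233)
33 - 122 = -89 ≡ 144 (mod 233)
(144)^2 ≡ 232 (mod 233)
(232)^4 ≡ 1 (mod 233)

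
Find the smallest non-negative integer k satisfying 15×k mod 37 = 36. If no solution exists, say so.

gcd(15, 37) = 1, so a unique solution mod 37 exists.
15⁻¹ ≡ 5 (mod 37).
k ≡ 5×36 ≡ 32 (mod 37).

32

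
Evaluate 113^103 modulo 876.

449

113^1 ≡ 113 (mod 876)
113^2 ≡ 113^2 = 12769 ≡ 505 (mod 876)
113^4 ≡ 505^2 = 255025 ≡ 109 (mod 876)
113^8 ≡ 109^2 = 11881 ≡ 493 (mod 876)
113^16 ≡ 493^2 = 243049 ≡ 397 (mod 876)
113^32 ≡ 397^2 = 157609 ≡ 805 (mod 876)
113^64 ≡ 805^2 = 648025 ≡ 661 (mod 876)
113^103 = 113^64 * 113^32 * 113^4 * 113^2 * 113^1 ≡ 661 * 805 * 109 * 505 * 113 (mod 876).
Accumulate the product:
661 * 805 = 532105 ≡ 373
373 * 109 = 40657 ≡ 361
361 * 505 = 182305 ≡ 97
97 * 113 = 10961 ≡ 449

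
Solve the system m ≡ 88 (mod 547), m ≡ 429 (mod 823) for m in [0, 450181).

547⁻¹ mod 823: 547·164 ≡ 1 (mod 823), so 547⁻¹ ≡ 164.
m = 88 + 547·((429 − 88)·164 mod 823) = 88 + 547·783 = 428389.

428389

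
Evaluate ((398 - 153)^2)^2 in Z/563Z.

490

398 - 153 = 245
(245)^2 ≡ 347 (mod 563)
(347)^2 ≡ 490 (mod 563)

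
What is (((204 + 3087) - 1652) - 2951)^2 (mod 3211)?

204 + 3087 = 3291 ≡ 80 (mod 3211)
80 - 1652 = -1572 ≡ 1639 (mod 3211)
1639 - 2951 = -1312 ≡ 1899 (mod 3211)
(1899)^2 ≡ 248 (mod 3211)

248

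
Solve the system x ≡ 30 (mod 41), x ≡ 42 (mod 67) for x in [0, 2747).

41⁻¹ mod 67: 41*18 ≡ 1 (mod 67), so 41⁻¹ ≡ 18.
x = 30 + 41*((42 − 30)*18 mod 67) = 30 + 41*15 = 645.

645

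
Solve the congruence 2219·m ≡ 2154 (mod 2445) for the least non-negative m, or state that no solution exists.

gcd(2219, 2445) = 1, so a unique solution mod 2445 exists.
2219⁻¹ ≡ 119 (mod 2445).
m ≡ 119·2154 ≡ 2046 (mod 2445).

2046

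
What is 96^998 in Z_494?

By square-and-multiply:
96^1 ≡ 96 (mod 494)
96^2 ≡ 96^2 = 9216 ≡ 324 (mod 494)
96^4 ≡ 324^2 = 104976 ≡ 248 (mod 494)
96^8 ≡ 248^2 = 61504 ≡ 248 (mod 494)
96^16 ≡ 248^2 = 61504 ≡ 248 (mod 494)
96^32 ≡ 248^2 = 61504 ≡ 248 (mod 494)
96^64 ≡ 248^2 = 61504 ≡ 248 (mod 494)
96^128 ≡ 248^2 = 61504 ≡ 248 (mod 494)
96^256 ≡ 248^2 = 61504 ≡ 248 (mod 494)
96^512 ≡ 248^2 = 61504 ≡ 248 (mod 494)
96^998 = 96^512 × 96^256 × 96^128 × 96^64 × 96^32 × 96^4 × 96^2 ≡ 248 × 248 × 248 × 248 × 248 × 248 × 324 (mod 494).
Accumulate the product:
248 × 248 = 61504 ≡ 248
248 × 248 = 61504 ≡ 248
248 × 248 = 61504 ≡ 248
248 × 248 = 61504 ≡ 248
248 × 248 = 61504 ≡ 248
248 × 324 = 80352 ≡ 324

324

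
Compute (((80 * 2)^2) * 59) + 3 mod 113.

45

80 * 2 = 160 ≡ 47 (mod 113)
(47)^2 ≡ 62 (mod 113)
62 * 59 = 3658 ≡ 42 (mod 113)
42 + 3 = 45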